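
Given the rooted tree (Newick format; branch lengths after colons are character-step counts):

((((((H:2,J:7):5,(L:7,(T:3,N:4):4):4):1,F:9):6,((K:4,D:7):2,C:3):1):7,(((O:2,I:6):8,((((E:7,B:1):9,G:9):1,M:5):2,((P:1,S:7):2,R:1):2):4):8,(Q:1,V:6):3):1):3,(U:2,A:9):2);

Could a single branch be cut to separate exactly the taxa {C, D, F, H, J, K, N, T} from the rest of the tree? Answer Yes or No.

No

The MRCA of the listed taxa subtends ((((H,J),(L,(T,N))),F),((K,D),C)).
That clade also contains L, which is not in the proposed group, so the group is not monophyletic.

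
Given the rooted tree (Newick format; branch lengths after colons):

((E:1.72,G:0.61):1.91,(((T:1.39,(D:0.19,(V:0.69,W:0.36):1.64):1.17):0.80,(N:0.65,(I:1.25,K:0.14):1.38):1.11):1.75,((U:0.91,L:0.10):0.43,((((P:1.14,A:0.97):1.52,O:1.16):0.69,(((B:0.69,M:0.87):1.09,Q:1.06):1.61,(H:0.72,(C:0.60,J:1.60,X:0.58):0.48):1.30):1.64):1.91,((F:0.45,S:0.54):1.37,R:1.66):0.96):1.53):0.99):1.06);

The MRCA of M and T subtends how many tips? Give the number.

22

The MRCA of M and T is the node subtending (((T,(D,(V,W))),(N,(I,K))),((U,L),((((P,A),O),(((B,M),Q),(H,(C,J,X)))),((F,S),R)))).
That clade contains 22 terminal taxa: A, B, C, D, F, H, I, J, K, L, M, N, O, P, Q, R, S, T, U, V, W, X.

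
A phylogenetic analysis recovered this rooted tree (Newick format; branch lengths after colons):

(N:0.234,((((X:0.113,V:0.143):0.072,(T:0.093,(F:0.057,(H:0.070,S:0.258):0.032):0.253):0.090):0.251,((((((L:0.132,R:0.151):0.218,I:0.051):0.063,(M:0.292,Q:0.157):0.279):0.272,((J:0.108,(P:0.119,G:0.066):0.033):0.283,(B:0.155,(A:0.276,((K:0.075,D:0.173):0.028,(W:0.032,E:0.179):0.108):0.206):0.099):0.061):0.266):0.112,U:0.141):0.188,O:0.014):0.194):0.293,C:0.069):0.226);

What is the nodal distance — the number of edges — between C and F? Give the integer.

6

The MRCA of C and F is the node subtending ((((X,V),(T,(F,(H,S)))),((((((L,R),I),(M,Q)),((J,(P,G)),(B,(A,((K,D),(W,E)))))),U),O)),C).
From C up to that node: 1 branch. From F up to the same node: 5 branches. Total: 1 + 5 = 6.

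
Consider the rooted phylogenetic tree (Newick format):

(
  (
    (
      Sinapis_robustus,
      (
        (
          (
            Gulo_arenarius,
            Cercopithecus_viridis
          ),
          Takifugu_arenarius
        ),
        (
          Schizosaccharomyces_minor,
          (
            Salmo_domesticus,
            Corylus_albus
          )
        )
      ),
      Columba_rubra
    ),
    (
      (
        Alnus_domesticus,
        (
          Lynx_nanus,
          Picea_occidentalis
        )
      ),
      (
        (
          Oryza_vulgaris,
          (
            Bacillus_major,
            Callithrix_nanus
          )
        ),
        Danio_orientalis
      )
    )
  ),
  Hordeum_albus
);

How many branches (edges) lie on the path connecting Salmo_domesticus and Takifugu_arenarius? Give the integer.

The MRCA of Salmo_domesticus and Takifugu_arenarius is the node subtending (((Gulo_arenarius,Cercopithecus_viridis),Takifugu_arenarius),(Schizosaccharomyces_minor,(Salmo_domesticus,Corylus_albus))).
From Salmo_domesticus up to that node: 3 branches. From Takifugu_arenarius up to the same node: 2 branches. Total: 3 + 2 = 5.

5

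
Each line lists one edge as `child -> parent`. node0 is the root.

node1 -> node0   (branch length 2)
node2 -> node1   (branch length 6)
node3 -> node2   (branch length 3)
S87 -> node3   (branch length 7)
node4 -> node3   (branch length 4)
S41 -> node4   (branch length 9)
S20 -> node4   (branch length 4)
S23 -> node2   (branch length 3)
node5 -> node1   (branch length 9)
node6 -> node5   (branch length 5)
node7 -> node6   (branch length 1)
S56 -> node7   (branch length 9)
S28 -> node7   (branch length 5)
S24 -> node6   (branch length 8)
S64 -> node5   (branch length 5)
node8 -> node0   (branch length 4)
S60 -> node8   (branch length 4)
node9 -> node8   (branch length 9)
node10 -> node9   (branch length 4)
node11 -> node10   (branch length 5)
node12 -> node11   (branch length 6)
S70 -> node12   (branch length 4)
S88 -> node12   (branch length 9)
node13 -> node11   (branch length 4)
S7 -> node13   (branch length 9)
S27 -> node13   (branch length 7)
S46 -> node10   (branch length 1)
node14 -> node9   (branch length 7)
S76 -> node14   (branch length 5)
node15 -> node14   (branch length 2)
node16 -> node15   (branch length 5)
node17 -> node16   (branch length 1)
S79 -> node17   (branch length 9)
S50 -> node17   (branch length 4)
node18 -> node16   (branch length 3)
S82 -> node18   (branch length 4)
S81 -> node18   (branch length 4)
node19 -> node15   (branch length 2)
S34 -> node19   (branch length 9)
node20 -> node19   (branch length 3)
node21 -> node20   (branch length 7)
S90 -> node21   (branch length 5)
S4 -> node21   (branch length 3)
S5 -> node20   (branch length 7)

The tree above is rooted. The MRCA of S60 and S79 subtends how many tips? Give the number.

15

The MRCA of S60 and S79 is the node subtending (S60,((((S70,S88),(S7,S27)),S46),(S76,(((S79,S50),(S82,S81)),(S34,((S90,S4),S5)))))).
That clade contains 15 terminal taxa: S27, S34, S4, S46, S5, S50, S60, S7, S70, S76, S79, S81, S82, S88, S90.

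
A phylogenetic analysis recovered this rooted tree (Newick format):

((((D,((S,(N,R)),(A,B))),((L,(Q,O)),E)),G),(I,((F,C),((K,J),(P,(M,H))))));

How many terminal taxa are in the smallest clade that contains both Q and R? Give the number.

The MRCA of Q and R is the node subtending ((D,((S,(N,R)),(A,B))),((L,(Q,O)),E)).
That clade contains 10 terminal taxa: A, B, D, E, L, N, O, Q, R, S.

10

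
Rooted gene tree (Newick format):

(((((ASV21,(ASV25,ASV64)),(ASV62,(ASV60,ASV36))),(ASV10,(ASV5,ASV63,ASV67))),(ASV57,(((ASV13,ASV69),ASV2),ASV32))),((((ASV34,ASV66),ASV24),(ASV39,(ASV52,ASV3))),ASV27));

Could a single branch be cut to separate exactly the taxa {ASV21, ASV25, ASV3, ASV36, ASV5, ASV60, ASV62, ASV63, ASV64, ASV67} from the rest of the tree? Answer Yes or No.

No

The MRCA of the listed taxa is the root, so the smallest clade containing them is the whole tree.
That clade also contains ASV10, ASV13, ASV2, ASV24, ASV27, ASV32, ASV34, ASV39, ASV52, ASV57, ASV66, ASV69, which are not in the proposed group, so the group is not monophyletic.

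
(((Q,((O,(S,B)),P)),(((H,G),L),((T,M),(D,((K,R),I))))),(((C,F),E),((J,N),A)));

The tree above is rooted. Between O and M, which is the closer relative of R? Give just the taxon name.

The MRCA of R and M subtends ((T,M),(D,((K,R),I))) (6 taxa).
The MRCA of R and O subtends ((Q,((O,(S,B)),P)),(((H,G),L),((T,M),(D,((K,R),I))))) (14 taxa).
The first is nested inside the second, so R shares a more recent common ancestor with M.

M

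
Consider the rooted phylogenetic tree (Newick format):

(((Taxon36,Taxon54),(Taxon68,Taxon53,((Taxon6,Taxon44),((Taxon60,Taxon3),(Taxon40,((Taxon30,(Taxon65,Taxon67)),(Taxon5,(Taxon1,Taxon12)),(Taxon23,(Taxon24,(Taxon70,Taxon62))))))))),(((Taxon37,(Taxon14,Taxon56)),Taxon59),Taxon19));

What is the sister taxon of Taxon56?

Taxon14

Taxon56 attaches to the tree at the node subtending (Taxon14,Taxon56).
The other lineage descending from that same node — the sister group — is the single tip Taxon14.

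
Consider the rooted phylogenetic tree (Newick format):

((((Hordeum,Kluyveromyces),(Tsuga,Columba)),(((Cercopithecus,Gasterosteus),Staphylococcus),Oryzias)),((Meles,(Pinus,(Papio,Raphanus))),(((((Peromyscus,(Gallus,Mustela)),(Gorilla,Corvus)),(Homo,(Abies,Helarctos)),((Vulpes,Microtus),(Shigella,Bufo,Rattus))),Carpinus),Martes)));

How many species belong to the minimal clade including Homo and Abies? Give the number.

3

The MRCA of Homo and Abies is the node subtending (Homo,(Abies,Helarctos)).
That clade contains 3 terminal taxa: Abies, Helarctos, Homo.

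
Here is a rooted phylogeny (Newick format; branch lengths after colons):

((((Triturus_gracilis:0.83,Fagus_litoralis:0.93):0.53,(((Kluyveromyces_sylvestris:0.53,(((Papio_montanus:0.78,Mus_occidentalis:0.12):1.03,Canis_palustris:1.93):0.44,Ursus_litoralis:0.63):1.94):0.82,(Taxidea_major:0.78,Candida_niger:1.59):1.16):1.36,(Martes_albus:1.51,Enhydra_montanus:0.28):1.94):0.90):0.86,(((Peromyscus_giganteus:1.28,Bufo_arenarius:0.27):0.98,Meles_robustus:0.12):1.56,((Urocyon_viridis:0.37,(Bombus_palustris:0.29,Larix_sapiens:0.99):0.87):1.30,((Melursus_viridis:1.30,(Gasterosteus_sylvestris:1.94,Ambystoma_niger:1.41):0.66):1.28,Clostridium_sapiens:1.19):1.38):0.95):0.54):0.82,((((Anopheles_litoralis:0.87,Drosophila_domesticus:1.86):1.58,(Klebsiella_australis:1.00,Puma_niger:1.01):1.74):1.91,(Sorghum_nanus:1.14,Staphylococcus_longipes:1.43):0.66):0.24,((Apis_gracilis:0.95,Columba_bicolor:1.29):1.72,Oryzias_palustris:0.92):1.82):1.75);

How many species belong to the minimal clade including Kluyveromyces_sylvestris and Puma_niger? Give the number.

30

The MRCA of Kluyveromyces_sylvestris and Puma_niger is the root, so the clade is the entire tree.
That clade contains 30 terminal taxa: Ambystoma_niger, Anopheles_litoralis, Apis_gracilis, Bombus_palustris, Bufo_arenarius, Candida_niger, Canis_palustris, Clostridium_sapiens, Columba_bicolor, Drosophila_domesticus, Enhydra_montanus, Fagus_litoralis, Gasterosteus_sylvestris, Klebsiella_australis, Kluyveromyces_sylvestris, Larix_sapiens, Martes_albus, Meles_robustus, Melursus_viridis, Mus_occidentalis, Oryzias_palustris, Papio_montanus, Peromyscus_giganteus, Puma_niger, Sorghum_nanus, Staphylococcus_longipes, Taxidea_major, Triturus_gracilis, Urocyon_viridis, Ursus_litoralis.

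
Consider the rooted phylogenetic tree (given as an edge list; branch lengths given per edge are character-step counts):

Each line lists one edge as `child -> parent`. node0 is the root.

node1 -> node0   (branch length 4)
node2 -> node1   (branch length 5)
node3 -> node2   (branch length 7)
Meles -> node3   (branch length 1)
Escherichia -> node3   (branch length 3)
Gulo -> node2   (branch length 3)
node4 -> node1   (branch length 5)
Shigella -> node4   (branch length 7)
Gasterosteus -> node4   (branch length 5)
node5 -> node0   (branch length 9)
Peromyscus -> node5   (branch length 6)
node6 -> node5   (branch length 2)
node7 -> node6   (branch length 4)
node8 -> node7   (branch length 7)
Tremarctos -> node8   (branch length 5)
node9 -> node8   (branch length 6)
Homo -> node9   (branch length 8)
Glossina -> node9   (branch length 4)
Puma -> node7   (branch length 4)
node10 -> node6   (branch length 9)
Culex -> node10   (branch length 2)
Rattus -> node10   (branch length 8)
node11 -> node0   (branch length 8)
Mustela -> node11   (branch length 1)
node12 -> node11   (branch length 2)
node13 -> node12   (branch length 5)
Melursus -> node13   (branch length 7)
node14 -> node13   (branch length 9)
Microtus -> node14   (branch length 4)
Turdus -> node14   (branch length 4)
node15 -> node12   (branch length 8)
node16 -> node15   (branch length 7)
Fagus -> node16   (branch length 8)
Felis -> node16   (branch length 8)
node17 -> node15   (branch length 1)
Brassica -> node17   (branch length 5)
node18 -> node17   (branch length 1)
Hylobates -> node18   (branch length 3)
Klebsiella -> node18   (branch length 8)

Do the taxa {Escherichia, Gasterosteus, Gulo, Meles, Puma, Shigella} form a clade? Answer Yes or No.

No

The MRCA of the listed taxa is the root, so the smallest clade containing them is the whole tree.
That clade also contains Brassica, Culex, Fagus, Felis, Glossina, Homo, Hylobates, Klebsiella, Melursus, Microtus, Mustela, Peromyscus, Rattus, Tremarctos, Turdus, which are not in the proposed group, so the group is not monophyletic.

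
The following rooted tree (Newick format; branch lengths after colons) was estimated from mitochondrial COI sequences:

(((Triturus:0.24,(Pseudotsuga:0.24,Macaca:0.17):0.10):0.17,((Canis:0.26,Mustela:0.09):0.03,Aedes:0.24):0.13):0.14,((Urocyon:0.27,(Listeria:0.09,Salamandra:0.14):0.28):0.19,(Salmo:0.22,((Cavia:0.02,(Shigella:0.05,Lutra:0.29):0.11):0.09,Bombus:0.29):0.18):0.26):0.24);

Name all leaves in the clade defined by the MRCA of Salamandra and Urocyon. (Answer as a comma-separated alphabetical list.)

Listeria, Salamandra, Urocyon

Tracing Salamandra: it sits inside (Listeria,Salamandra).
Tracing Urocyon: it sits inside (Urocyon,(Listeria,Salamandra)).
The smallest clade enclosing both is (Urocyon,(Listeria,Salamandra)); the answer is its 3 terminal taxa in alphabetical order.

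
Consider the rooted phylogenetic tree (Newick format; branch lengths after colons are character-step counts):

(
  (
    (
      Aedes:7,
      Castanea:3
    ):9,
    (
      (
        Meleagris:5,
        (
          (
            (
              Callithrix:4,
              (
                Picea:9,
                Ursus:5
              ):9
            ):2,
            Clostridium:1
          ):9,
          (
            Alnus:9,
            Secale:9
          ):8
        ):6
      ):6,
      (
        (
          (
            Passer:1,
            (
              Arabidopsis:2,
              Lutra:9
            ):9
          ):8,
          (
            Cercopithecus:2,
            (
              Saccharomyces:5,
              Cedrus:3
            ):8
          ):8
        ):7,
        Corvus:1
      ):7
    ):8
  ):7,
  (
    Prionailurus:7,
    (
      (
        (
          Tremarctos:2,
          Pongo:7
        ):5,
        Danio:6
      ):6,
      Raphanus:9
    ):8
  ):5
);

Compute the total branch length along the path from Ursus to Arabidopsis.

The path runs Ursus → … → MRCA → … → Arabidopsis; the MRCA is the node subtending ((Meleagris,(((Callithrix,(Picea,Ursus)),Clostridium),(Alnus,Secale))),(((Passer,(Arabidopsis,Lutra)),(Cercopithecus,(Saccharomyces,Cedrus))),Corvus)).
Branch lengths along that path: 5 + 9 + 2 + 9 + 6 + 6 + 7 + 7 + 8 + 9 + 2 = 70.

70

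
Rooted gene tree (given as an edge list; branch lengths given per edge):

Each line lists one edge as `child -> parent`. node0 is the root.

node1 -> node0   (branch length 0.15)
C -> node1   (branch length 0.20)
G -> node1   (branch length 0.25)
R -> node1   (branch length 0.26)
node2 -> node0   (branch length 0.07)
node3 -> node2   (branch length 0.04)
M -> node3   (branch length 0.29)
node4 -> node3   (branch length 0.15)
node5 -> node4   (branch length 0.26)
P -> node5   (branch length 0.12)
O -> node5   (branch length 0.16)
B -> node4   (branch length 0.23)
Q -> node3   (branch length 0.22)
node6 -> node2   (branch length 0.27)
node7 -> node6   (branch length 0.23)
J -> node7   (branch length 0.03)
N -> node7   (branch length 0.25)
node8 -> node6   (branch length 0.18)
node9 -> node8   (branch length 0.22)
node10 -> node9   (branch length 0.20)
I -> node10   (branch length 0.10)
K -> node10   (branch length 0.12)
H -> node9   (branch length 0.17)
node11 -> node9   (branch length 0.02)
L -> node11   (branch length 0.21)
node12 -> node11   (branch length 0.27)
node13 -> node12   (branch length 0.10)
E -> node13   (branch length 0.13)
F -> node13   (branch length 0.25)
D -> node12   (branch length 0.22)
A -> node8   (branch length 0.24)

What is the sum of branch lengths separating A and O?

1.30

The path runs A → … → MRCA → … → O; the MRCA is the node subtending ((M,((P,O),B),Q),((J,N),(((I,K),H,(L,((E,F),D))),A))).
Branch lengths along that path: 0.24 + 0.18 + 0.27 + 0.04 + 0.15 + 0.26 + 0.16 = 1.30.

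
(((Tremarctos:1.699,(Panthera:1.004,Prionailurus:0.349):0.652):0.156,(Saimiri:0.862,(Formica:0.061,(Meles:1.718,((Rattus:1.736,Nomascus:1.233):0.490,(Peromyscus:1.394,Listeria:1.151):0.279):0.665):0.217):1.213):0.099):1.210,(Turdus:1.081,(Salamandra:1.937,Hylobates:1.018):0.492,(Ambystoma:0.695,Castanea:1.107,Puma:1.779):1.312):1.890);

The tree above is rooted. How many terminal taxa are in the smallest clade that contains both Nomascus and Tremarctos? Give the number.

10

The MRCA of Nomascus and Tremarctos is the node subtending ((Tremarctos,(Panthera,Prionailurus)),(Saimiri,(Formica,(Meles,((Rattus,Nomascus),(Peromyscus,Listeria)))))).
That clade contains 10 terminal taxa: Formica, Listeria, Meles, Nomascus, Panthera, Peromyscus, Prionailurus, Rattus, Saimiri, Tremarctos.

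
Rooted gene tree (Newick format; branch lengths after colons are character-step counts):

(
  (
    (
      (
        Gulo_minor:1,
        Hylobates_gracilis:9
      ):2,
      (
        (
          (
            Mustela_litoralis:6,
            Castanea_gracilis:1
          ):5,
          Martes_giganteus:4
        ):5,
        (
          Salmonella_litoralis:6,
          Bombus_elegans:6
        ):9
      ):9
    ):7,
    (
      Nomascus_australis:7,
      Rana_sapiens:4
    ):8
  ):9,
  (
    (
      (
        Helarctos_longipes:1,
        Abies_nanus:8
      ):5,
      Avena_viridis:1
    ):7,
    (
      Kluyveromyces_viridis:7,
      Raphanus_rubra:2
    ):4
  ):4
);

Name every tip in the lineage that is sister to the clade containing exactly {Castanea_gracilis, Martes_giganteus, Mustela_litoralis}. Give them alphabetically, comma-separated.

The clade containing exactly {Castanea_gracilis, Martes_giganteus, Mustela_litoralis} attaches to the tree at the node subtending (((Mustela_litoralis,Castanea_gracilis),Martes_giganteus),(Salmonella_litoralis,Bombus_elegans)).
The other lineage descending from that same node — the sister group — is (Salmonella_litoralis,Bombus_elegans); its 2 tips in alphabetical order are the answer.

Bombus_elegans, Salmonella_litoralis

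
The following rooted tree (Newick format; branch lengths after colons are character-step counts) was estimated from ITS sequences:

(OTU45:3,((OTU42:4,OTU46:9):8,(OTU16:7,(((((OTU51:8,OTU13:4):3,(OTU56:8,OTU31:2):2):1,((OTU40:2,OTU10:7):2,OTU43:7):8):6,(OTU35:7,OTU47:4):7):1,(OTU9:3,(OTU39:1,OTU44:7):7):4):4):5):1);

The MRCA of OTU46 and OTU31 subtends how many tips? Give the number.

15

The MRCA of OTU46 and OTU31 is the node subtending ((OTU42,OTU46),(OTU16,(((((OTU51,OTU13),(OTU56,OTU31)),((OTU40,OTU10),OTU43)),(OTU35,OTU47)),(OTU9,(OTU39,OTU44))))).
That clade contains 15 terminal taxa: OTU10, OTU13, OTU16, OTU31, OTU35, OTU39, OTU40, OTU42, OTU43, OTU44, OTU46, OTU47, OTU51, OTU56, OTU9.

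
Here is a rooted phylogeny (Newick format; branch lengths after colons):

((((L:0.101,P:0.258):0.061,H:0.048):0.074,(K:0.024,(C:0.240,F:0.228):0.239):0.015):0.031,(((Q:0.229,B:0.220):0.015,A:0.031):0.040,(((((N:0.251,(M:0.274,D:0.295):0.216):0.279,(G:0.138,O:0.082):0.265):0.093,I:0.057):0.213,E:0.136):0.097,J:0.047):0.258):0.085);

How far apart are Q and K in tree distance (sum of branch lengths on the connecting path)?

0.439

The path runs Q → … → MRCA → … → K; the MRCA is the root of the tree.
Branch lengths along that path: 0.229 + 0.015 + 0.040 + 0.085 + 0.031 + 0.015 + 0.024 = 0.439.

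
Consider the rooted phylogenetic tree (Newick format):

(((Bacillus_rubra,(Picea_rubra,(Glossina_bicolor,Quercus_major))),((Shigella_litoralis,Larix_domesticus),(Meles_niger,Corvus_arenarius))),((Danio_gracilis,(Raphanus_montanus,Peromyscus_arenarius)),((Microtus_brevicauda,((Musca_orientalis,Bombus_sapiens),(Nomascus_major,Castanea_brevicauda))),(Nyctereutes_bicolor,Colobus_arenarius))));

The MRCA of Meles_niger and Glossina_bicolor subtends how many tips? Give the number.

8

The MRCA of Meles_niger and Glossina_bicolor is the node subtending ((Bacillus_rubra,(Picea_rubra,(Glossina_bicolor,Quercus_major))),((Shigella_litoralis,Larix_domesticus),(Meles_niger,Corvus_arenarius))).
That clade contains 8 terminal taxa: Bacillus_rubra, Corvus_arenarius, Glossina_bicolor, Larix_domesticus, Meles_niger, Picea_rubra, Quercus_major, Shigella_litoralis.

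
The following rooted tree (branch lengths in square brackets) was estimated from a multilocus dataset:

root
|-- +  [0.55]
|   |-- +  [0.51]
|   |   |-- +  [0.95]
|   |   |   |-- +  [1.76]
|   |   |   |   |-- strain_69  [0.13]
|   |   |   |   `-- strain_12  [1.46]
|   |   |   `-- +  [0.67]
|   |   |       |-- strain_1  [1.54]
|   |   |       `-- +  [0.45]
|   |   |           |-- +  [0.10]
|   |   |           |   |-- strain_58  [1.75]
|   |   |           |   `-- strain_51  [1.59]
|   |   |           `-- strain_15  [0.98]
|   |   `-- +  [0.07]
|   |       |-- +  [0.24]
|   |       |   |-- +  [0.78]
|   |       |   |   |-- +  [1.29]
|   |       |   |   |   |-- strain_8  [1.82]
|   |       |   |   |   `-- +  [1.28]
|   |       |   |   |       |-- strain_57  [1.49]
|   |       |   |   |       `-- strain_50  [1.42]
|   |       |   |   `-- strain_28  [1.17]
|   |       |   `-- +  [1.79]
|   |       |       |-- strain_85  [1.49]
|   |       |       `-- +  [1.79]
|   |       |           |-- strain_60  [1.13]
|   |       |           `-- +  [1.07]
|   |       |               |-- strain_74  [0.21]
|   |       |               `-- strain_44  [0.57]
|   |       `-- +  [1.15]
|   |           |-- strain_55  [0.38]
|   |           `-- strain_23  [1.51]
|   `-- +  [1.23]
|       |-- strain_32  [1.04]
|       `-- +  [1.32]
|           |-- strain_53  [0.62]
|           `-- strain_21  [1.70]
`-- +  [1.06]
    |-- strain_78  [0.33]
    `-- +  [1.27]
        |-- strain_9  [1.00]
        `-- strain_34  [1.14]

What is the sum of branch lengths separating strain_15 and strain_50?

The path runs strain_15 → … → MRCA → … → strain_50; the MRCA is the node subtending (((strain_69,strain_12),(strain_1,((strain_58,strain_51),strain_15))),((((strain_8,(strain_57,strain_50)),strain_28),(strain_85,(strain_60,(strain_74,strain_44)))),(strain_55,strain_23))).
Branch lengths along that path: 0.98 + 0.45 + 0.67 + 0.95 + 0.07 + 0.24 + 0.78 + 1.29 + 1.28 + 1.42 = 8.13.

8.13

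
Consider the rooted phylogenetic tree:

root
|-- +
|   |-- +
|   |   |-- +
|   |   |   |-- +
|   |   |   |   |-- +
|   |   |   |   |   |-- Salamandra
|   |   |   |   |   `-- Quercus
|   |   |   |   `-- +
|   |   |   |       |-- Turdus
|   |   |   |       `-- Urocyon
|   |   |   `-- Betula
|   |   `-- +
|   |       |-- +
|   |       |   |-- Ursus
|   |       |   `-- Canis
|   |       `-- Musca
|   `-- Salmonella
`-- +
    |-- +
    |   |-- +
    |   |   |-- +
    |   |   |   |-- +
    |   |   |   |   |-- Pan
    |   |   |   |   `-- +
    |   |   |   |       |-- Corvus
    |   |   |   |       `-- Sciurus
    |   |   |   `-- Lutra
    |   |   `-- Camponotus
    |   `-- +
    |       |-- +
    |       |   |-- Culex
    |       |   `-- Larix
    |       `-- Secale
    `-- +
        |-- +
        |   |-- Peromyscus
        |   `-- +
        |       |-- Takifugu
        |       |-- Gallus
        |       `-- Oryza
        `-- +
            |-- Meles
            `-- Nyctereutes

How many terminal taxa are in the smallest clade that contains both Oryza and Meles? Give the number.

The MRCA of Oryza and Meles is the node subtending ((Peromyscus,(Takifugu,Gallus,Oryza)),(Meles,Nyctereutes)).
That clade contains 6 terminal taxa: Gallus, Meles, Nyctereutes, Oryza, Peromyscus, Takifugu.

6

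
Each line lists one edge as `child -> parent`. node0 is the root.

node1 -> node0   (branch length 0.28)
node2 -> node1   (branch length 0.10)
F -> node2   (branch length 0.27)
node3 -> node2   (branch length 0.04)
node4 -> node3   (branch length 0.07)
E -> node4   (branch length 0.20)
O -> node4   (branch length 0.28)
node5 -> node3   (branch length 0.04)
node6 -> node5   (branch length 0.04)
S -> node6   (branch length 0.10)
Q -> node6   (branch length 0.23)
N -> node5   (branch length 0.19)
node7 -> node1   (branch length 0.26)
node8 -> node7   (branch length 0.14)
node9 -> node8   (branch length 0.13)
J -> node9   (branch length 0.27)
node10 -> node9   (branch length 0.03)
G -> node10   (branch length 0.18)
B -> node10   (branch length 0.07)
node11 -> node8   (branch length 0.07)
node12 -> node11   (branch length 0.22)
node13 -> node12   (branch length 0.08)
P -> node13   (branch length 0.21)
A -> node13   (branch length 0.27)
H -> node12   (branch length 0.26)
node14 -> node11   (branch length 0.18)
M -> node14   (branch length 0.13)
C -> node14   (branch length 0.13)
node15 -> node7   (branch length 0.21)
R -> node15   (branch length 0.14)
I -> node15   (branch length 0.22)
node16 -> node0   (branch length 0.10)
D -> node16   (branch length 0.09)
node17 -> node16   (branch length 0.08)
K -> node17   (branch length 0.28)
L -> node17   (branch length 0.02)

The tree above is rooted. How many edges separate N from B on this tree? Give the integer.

The MRCA of N and B is the node subtending ((F,((E,O),((S,Q),N))),(((J,(G,B)),(((P,A),H),(M,C))),(R,I))).
From N up to that node: 4 branches. From B up to the same node: 5 branches. Total: 4 + 5 = 9.

9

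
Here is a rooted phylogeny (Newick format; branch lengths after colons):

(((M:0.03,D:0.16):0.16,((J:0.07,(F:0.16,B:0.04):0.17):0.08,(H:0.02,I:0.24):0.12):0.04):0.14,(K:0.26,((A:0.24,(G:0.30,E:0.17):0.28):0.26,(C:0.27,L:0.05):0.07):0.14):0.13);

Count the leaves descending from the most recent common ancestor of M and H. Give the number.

The MRCA of M and H is the node subtending ((M,D),((J,(F,B)),(H,I))).
That clade contains 7 terminal taxa: B, D, F, H, I, J, M.

7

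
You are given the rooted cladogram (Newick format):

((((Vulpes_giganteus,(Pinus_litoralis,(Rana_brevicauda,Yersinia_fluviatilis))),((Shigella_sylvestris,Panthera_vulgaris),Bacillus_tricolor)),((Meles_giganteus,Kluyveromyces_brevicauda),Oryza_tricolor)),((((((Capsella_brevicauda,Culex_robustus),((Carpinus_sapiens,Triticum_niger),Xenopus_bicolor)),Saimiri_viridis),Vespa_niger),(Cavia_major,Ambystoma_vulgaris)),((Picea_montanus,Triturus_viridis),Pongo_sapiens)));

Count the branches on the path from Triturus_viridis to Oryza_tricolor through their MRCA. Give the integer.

The MRCA of Triturus_viridis and Oryza_tricolor is the root of the tree.
From Triturus_viridis up to that node: 4 branches. From Oryza_tricolor up to the same node: 3 branches. Total: 4 + 3 = 7.

7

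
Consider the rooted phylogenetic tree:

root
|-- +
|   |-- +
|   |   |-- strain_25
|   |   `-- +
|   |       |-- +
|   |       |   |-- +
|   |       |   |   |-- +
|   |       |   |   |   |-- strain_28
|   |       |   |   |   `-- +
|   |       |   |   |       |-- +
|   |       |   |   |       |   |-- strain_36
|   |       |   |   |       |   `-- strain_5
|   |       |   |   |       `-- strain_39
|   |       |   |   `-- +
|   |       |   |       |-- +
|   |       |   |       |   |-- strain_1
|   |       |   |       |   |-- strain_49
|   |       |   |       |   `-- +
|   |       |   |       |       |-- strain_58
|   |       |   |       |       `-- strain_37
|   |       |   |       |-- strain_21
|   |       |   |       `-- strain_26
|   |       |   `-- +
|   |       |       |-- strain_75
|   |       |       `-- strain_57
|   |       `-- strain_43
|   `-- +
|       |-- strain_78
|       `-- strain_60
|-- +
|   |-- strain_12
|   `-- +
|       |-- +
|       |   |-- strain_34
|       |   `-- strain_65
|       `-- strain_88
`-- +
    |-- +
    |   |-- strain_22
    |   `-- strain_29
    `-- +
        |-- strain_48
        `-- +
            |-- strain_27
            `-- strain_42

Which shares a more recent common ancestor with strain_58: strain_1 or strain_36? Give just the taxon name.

The MRCA of strain_58 and strain_1 subtends (strain_1,strain_49,(strain_58,strain_37)) (4 taxa).
The MRCA of strain_58 and strain_36 subtends ((strain_28,((strain_36,strain_5),strain_39)),((strain_1,strain_49,(strain_58,strain_37)),strain_21,strain_26)) (10 taxa).
The first is nested inside the second, so strain_58 shares a more recent common ancestor with strain_1.

strain_1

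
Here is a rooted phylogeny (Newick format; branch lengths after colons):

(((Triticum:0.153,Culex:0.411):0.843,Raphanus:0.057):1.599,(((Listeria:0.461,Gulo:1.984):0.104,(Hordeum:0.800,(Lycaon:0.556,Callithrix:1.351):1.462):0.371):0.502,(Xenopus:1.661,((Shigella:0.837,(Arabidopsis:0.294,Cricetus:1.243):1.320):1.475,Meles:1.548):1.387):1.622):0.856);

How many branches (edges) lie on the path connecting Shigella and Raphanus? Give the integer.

The MRCA of Shigella and Raphanus is the root of the tree.
From Shigella up to that node: 5 branches. From Raphanus up to the same node: 2 branches. Total: 5 + 2 = 7.

7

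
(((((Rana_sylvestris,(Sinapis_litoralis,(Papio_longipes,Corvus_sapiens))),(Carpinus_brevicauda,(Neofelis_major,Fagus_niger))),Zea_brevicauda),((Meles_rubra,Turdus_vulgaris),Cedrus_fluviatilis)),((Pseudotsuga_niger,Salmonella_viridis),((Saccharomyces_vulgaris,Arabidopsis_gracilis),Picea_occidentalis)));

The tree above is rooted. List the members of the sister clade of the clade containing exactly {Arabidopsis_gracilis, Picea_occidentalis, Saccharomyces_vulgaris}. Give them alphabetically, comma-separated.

Pseudotsuga_niger, Salmonella_viridis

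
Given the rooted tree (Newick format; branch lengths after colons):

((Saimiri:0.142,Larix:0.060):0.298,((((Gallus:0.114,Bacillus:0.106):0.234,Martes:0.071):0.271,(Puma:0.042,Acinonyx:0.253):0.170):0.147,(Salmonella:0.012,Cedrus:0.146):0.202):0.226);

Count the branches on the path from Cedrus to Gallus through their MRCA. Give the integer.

6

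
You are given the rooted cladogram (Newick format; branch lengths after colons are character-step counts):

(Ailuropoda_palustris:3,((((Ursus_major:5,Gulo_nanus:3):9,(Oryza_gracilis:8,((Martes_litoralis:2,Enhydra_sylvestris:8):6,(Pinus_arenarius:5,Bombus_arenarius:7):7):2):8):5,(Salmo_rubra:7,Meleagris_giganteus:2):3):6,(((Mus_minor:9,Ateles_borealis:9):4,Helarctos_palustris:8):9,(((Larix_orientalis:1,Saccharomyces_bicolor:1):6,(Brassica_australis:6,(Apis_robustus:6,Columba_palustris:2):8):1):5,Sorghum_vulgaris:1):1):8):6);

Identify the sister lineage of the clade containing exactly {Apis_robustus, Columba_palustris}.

Brassica_australis

The clade containing exactly {Apis_robustus, Columba_palustris} attaches to the tree at the node subtending (Brassica_australis,(Apis_robustus,Columba_palustris)).
The other lineage descending from that same node — the sister group — is the single tip Brassica_australis.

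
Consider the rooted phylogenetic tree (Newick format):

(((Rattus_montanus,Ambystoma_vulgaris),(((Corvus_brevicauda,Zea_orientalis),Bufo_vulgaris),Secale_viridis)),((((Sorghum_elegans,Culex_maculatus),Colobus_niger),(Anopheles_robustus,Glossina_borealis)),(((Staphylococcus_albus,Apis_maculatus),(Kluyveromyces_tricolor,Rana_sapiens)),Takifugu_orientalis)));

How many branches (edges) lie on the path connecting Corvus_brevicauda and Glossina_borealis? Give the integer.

9

The MRCA of Corvus_brevicauda and Glossina_borealis is the root of the tree.
From Corvus_brevicauda up to that node: 5 branches. From Glossina_borealis up to the same node: 4 branches. Total: 5 + 4 = 9.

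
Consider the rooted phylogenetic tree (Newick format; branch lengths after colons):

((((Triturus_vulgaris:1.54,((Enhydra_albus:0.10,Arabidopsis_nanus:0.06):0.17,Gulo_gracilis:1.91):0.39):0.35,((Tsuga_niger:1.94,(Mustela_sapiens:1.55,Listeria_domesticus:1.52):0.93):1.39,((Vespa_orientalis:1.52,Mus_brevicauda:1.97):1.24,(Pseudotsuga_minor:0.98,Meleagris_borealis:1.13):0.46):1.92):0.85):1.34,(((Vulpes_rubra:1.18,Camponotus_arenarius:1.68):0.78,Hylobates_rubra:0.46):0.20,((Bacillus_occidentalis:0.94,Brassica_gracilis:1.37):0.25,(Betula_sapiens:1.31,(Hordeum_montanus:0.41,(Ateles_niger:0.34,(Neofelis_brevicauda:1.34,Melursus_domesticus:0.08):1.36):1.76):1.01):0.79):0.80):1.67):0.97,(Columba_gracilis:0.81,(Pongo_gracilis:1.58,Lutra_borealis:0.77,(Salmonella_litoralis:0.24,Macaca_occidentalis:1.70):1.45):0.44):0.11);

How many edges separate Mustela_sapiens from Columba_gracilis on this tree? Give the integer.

8

The MRCA of Mustela_sapiens and Columba_gracilis is the root of the tree.
From Mustela_sapiens up to that node: 6 branches. From Columba_gracilis up to the same node: 2 branches. Total: 6 + 2 = 8.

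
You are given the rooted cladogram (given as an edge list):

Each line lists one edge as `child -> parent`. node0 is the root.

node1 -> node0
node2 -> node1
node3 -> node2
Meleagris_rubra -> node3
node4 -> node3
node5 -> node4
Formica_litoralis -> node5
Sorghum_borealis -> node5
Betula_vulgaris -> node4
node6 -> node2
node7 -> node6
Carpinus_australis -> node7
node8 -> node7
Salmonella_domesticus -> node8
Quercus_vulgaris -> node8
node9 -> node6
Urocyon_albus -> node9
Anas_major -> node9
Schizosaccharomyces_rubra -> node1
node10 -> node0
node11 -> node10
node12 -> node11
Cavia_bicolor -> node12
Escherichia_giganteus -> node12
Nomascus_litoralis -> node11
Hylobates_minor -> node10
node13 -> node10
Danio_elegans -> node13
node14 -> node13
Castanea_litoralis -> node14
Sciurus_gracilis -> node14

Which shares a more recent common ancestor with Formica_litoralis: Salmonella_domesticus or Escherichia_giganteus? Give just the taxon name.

Salmonella_domesticus

The MRCA of Formica_litoralis and Salmonella_domesticus subtends ((Meleagris_rubra,((Formica_litoralis,Sorghum_borealis),Betula_vulgaris)),((Carpinus_australis,(Salmonella_domesticus,Quercus_vulgaris)),(Urocyon_albus,Anas_major))) (9 taxa).
The MRCA of Formica_litoralis and Escherichia_giganteus is the root, subtending the entire tree (17 taxa).
The first is nested inside the second, so Formica_litoralis shares a more recent common ancestor with Salmonella_domesticus.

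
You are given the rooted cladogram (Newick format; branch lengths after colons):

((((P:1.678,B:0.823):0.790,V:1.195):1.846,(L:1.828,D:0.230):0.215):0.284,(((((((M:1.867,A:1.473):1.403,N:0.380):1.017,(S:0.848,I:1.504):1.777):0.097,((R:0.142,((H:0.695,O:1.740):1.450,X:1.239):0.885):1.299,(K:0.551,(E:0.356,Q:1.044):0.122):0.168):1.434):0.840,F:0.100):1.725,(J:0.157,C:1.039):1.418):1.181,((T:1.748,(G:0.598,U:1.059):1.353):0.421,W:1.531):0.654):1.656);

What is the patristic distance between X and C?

9.879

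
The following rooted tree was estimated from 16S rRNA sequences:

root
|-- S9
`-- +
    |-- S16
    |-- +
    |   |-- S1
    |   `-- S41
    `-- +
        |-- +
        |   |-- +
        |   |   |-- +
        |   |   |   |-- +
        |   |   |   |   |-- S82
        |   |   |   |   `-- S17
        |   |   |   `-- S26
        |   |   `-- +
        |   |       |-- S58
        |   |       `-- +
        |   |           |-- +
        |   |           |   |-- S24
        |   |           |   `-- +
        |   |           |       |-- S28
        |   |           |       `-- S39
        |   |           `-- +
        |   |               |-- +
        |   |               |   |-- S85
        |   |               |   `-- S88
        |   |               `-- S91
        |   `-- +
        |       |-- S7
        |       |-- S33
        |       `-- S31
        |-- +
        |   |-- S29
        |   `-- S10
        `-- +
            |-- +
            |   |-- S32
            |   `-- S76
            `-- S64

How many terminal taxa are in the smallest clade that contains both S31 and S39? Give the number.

13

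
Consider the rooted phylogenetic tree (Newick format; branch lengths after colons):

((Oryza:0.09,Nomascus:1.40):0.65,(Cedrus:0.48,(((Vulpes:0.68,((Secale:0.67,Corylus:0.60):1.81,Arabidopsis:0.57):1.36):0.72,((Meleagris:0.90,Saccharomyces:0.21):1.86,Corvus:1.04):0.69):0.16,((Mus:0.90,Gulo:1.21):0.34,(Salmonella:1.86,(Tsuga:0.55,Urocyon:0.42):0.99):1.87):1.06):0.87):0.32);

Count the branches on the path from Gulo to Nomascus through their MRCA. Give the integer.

The MRCA of Gulo and Nomascus is the root of the tree.
From Gulo up to that node: 5 branches. From Nomascus up to the same node: 2 branches. Total: 5 + 2 = 7.

7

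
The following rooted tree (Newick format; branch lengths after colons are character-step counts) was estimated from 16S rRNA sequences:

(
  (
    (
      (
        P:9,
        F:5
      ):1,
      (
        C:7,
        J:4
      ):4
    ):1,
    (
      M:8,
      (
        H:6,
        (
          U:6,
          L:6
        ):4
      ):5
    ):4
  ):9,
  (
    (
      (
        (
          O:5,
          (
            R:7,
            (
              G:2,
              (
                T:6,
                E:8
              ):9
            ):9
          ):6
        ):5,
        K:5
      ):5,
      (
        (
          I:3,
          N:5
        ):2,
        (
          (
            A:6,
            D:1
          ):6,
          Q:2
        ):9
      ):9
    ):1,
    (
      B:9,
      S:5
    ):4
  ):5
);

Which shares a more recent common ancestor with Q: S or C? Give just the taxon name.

The MRCA of Q and S subtends ((((O,(R,(G,(T,E)))),K),((I,N),((A,D),Q))),(B,S)) (13 taxa).
The MRCA of Q and C is the root, subtending the entire tree (21 taxa).
The first is nested inside the second, so Q shares a more recent common ancestor with S.

S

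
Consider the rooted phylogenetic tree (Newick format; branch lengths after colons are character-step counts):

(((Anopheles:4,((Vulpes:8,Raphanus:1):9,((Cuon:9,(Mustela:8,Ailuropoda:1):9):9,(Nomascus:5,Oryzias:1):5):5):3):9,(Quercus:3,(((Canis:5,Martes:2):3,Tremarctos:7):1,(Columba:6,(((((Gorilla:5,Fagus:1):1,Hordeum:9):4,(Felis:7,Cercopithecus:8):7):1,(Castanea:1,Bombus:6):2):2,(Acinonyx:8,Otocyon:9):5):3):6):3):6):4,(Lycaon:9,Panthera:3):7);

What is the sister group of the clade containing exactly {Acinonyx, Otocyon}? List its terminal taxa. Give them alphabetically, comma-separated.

Bombus, Castanea, Cercopithecus, Fagus, Felis, Gorilla, Hordeum

The clade containing exactly {Acinonyx, Otocyon} attaches to the tree at the node subtending (((((Gorilla,Fagus),Hordeum),(Felis,Cercopithecus)),(Castanea,Bombus)),(Acinonyx,Otocyon)).
The other lineage descending from that same node — the sister group — is ((((Gorilla,Fagus),Hordeum),(Felis,Cercopithecus)),(Castanea,Bombus)); its 7 tips in alphabetical order are the answer.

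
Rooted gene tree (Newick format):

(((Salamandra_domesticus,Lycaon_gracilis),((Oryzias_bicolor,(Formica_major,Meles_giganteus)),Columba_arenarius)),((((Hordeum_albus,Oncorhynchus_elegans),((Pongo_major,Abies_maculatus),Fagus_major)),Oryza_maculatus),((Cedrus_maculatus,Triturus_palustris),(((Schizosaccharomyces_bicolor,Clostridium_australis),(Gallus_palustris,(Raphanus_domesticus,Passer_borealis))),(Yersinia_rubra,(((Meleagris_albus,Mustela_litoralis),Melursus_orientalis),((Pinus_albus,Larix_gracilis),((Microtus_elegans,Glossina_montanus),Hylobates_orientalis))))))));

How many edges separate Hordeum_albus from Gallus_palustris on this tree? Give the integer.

9

The MRCA of Hordeum_albus and Gallus_palustris is the node subtending ((((Hordeum_albus,Oncorhynchus_elegans),((Pongo_major,Abies_maculatus),Fagus_major)),Oryza_maculatus),((Cedrus_maculatus,Triturus_palustris),(((Schizosaccharomyces_bicolor,Clostridium_australis),(Gallus_palustris,(Raphanus_domesticus,Passer_borealis))),(Yersinia_rubra,(((Meleagris_albus,Mustela_litoralis),Melursus_orientalis),((Pinus_albus,Larix_gracilis),((Microtus_elegans,Glossina_montanus),Hylobates_orientalis))))))).
From Hordeum_albus up to that node: 4 branches. From Gallus_palustris up to the same node: 5 branches. Total: 4 + 5 = 9.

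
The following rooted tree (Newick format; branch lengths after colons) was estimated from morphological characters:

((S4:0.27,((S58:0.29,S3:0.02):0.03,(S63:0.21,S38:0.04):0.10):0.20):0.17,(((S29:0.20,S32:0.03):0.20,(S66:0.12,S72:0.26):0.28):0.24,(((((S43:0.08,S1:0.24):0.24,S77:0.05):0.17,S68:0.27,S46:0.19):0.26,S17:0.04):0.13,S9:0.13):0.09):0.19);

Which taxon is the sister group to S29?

S29 attaches to the tree at the node subtending (S29,S32).
The other lineage descending from that same node — the sister group — is the single tip S32.

S32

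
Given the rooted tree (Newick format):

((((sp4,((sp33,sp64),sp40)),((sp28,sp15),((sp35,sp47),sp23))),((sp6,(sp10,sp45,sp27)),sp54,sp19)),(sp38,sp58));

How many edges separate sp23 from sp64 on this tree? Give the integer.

7

The MRCA of sp23 and sp64 is the node subtending ((sp4,((sp33,sp64),sp40)),((sp28,sp15),((sp35,sp47),sp23))).
From sp23 up to that node: 3 branches. From sp64 up to the same node: 4 branches. Total: 3 + 4 = 7.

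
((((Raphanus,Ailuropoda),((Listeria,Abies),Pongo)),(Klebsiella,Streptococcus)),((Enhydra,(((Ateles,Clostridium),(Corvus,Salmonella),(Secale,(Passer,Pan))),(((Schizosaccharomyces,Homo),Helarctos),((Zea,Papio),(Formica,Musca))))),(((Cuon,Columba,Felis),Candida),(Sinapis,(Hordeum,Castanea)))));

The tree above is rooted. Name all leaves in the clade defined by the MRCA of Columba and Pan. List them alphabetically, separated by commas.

Ateles, Candida, Castanea, Clostridium, Columba, Corvus, Cuon, Enhydra, Felis, Formica, Helarctos, Homo, Hordeum, Musca, Pan, Papio, Passer, Salmonella, Schizosaccharomyces, Secale, Sinapis, Zea

Tracing Columba: it sits inside (Cuon,Columba,Felis).
Tracing Pan: it sits inside (Passer,Pan).
The smallest clade enclosing both is ((Enhydra,(((Ateles,Clostridium),(Corvus,Salmonella),(Secale,(Passer,Pan))),(((Schizosaccharomyces,Homo),Helarctos),((Zea,Papio),(Formica,Musca))))),(((Cuon,Columba,Felis),Candida),(Sinapis,(Hordeum,Castanea)))); the answer is its 22 terminal taxa in alphabetical order.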